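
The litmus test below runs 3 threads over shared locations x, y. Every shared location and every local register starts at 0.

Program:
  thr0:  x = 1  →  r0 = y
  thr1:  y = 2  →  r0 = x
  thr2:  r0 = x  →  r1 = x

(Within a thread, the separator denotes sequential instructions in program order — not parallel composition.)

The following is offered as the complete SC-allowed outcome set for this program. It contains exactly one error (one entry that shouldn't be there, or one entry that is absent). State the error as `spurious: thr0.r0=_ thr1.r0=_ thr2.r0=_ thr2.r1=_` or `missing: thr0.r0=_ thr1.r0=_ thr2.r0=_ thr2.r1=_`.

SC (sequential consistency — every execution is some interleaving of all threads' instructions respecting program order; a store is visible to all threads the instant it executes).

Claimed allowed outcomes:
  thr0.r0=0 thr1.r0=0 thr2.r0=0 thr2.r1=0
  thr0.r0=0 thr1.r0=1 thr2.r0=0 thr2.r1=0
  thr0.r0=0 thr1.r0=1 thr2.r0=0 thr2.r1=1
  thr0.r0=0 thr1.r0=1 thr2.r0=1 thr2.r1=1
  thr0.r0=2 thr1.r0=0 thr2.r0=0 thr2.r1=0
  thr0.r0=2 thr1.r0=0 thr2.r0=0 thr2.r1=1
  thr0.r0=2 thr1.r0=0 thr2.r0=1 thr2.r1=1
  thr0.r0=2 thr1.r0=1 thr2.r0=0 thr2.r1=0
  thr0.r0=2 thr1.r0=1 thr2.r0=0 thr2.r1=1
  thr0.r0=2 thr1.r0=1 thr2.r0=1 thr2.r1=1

outcome vector order: (thr0.r0,thr1.r0,thr2.r0,thr2.r1)
[SC] allowed = {0100; 0101; 0111; 2000; 2001; 2011; 2100; 2101; 2111}
claimed∖SC = {0000}

spurious: thr0.r0=0 thr1.r0=0 thr2.r0=0 thr2.r1=0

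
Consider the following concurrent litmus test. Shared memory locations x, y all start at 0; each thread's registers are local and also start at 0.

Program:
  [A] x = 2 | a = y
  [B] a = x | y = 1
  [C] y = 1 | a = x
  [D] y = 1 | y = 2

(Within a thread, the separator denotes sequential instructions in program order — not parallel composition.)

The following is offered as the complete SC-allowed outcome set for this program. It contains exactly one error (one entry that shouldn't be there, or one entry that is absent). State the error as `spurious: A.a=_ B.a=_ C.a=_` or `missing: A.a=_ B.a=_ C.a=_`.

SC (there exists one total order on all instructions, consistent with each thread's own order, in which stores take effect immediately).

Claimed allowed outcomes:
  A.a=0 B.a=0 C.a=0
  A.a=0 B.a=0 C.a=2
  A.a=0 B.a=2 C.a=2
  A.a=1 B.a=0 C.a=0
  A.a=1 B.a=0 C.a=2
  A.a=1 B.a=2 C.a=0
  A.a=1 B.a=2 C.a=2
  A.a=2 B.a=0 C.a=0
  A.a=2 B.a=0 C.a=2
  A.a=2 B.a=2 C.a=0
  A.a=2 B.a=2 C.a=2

outcome vector order: (A.a,B.a,C.a)
SC: 10 outcomes — {<0 0 2> <0 2 2> <1 0 0> <1 0 2> <1 2 0> <1 2 2> <2 0 0> <2 0 2> <2 2 0> <2 2 2>}
claimed∖SC = {<0 0 0>}

spurious: A.a=0 B.a=0 C.a=0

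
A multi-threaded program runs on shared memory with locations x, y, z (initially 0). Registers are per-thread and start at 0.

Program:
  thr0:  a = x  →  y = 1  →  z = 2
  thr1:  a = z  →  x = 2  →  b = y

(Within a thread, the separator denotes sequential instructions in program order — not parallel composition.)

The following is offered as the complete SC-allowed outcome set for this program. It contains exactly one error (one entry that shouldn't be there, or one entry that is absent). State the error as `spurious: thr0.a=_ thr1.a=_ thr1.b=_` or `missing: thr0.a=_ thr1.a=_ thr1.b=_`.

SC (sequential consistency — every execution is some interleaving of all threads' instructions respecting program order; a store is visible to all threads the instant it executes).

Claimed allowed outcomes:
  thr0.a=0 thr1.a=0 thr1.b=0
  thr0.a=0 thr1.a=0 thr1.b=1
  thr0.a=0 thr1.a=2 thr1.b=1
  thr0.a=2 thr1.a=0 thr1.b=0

outcome vector order: (thr0.a,thr1.a,thr1.b)
under SC → (0,0,0), (0,0,1), (0,2,1), (2,0,0), (2,0,1)
SC∖claimed = {(2,0,1)}

missing: thr0.a=2 thr1.a=0 thr1.b=1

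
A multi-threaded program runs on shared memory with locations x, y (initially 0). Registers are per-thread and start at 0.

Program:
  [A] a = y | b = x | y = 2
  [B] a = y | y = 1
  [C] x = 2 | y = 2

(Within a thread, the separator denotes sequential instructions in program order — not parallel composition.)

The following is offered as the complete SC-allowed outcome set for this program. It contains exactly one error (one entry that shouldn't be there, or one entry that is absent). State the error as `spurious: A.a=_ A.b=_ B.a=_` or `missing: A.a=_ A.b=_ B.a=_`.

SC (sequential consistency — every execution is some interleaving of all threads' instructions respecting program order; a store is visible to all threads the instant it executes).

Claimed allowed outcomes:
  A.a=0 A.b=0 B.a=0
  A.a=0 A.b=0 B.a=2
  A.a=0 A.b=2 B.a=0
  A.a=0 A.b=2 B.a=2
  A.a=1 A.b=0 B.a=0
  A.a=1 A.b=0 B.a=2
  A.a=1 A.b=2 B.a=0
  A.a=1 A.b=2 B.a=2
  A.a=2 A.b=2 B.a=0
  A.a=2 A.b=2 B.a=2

spurious: A.a=1 A.b=0 B.a=2

outcome vector order: (A.a,A.b,B.a)
SC: 9 outcomes — {(0,0,0); (0,0,2); (0,2,0); (0,2,2); (1,0,0); (1,2,0); (1,2,2); (2,2,0); (2,2,2)}
claimed∖SC = {(1,0,2)}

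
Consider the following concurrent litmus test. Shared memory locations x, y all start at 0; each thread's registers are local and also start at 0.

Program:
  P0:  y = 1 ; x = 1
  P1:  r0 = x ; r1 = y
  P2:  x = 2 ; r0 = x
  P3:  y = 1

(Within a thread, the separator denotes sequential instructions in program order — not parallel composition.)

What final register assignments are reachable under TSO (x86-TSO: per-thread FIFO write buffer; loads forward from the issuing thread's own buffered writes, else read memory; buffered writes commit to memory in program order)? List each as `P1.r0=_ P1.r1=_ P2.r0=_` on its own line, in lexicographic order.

outcome vector order: (P1.r0,P1.r1,P2.r0)
|TSO outcomes| = 10

P1.r0=0 P1.r1=0 P2.r0=1
P1.r0=0 P1.r1=0 P2.r0=2
P1.r0=0 P1.r1=1 P2.r0=1
P1.r0=0 P1.r1=1 P2.r0=2
P1.r0=1 P1.r1=1 P2.r0=1
P1.r0=1 P1.r1=1 P2.r0=2
P1.r0=2 P1.r1=0 P2.r0=1
P1.r0=2 P1.r1=0 P2.r0=2
P1.r0=2 P1.r1=1 P2.r0=1
P1.r0=2 P1.r1=1 P2.r0=2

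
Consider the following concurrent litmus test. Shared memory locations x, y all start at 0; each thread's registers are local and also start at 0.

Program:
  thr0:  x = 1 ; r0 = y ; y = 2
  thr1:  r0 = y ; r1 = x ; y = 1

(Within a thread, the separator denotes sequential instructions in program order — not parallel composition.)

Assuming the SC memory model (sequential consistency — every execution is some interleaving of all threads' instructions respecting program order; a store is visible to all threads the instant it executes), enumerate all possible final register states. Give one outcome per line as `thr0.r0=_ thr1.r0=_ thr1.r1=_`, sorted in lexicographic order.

thr0.r0=0 thr1.r0=0 thr1.r1=0
thr0.r0=0 thr1.r0=0 thr1.r1=1
thr0.r0=0 thr1.r0=2 thr1.r1=1
thr0.r0=1 thr1.r0=0 thr1.r1=0
thr0.r0=1 thr1.r0=0 thr1.r1=1

outcome vector order: (thr0.r0,thr1.r0,thr1.r1)
|SC outcomes| = 5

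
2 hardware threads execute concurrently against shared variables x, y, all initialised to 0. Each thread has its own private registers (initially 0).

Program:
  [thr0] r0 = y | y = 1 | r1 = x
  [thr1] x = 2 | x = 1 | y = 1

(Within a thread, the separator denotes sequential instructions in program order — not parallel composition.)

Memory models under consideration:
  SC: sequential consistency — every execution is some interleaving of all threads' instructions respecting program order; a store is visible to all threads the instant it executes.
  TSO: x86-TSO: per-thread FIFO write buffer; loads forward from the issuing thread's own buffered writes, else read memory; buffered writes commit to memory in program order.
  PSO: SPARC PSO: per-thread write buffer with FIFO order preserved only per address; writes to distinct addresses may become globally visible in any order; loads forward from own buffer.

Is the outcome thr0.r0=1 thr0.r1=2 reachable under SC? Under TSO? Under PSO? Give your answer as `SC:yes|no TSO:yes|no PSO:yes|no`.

SC:no TSO:no PSO:yes

outcome vector order: (thr0.r0,thr0.r1)
SC: 4 outcomes — {<0 0> <0 1> <0 2> <1 1>}
TSO: 4 outcomes — {<0 0> <0 1> <0 2> <1 1>}
PSO: 6 outcomes — {<0 0> <0 1> <0 2> <1 0> <1 1> <1 2>}
target <1 2> ∈ {PSO}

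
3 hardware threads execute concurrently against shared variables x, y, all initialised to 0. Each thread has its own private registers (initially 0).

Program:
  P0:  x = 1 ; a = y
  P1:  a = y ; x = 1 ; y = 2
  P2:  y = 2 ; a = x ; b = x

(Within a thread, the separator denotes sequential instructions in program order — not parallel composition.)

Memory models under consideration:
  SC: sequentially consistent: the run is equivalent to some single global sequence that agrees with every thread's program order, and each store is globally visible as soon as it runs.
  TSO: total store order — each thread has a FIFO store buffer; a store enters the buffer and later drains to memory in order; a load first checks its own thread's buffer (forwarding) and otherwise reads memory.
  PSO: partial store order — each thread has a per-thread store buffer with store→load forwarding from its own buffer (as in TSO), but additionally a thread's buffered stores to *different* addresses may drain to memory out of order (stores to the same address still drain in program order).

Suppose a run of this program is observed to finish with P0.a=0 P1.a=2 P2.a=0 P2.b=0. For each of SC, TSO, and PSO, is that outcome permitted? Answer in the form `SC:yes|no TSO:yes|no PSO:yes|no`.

outcome vector order: (P0.a,P1.a,P2.a,P2.b)
[SC] allowed = {0/0/1/1 0/2/1/1 2/0/0/0 2/0/0/1 2/0/1/1 2/2/0/0 2/2/0/1 2/2/1/1}
[TSO] allowed = {0/0/0/0 0/0/0/1 0/0/1/1 0/2/0/0 0/2/0/1 0/2/1/1 2/0/0/0 2/0/0/1 2/0/1/1 2/2/0/0 2/2/0/1 2/2/1/1}
[PSO] allowed = {0/0/0/0 0/0/0/1 0/0/1/1 0/2/0/0 0/2/0/1 0/2/1/1 2/0/0/0 2/0/0/1 2/0/1/1 2/2/0/0 2/2/0/1 2/2/1/1}
target 0/2/0/0 ∈ {TSO,PSO}

SC:no TSO:yes PSO:yes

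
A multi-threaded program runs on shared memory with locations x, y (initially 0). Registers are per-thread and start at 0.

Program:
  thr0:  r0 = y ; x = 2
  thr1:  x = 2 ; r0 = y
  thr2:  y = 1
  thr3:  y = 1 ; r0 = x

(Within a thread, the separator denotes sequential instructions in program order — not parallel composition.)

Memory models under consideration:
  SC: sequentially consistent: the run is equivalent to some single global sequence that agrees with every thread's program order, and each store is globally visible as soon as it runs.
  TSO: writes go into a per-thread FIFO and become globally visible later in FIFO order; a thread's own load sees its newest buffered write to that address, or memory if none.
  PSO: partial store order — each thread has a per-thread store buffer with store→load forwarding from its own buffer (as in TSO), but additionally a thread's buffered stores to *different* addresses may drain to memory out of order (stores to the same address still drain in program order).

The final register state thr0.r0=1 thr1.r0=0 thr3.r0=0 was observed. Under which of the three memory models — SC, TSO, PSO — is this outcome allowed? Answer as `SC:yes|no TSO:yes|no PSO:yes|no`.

outcome vector order: (thr0.r0,thr1.r0,thr3.r0)
SC (6): <0 0 2>; <0 1 0>; <0 1 2>; <1 0 2>; <1 1 0>; <1 1 2>
TSO (8): <0 0 0>; <0 0 2>; <0 1 0>; <0 1 2>; <1 0 0>; <1 0 2>; <1 1 0>; <1 1 2>
PSO (8): <0 0 0>; <0 0 2>; <0 1 0>; <0 1 2>; <1 0 0>; <1 0 2>; <1 1 0>; <1 1 2>
target <1 0 0> ∈ {TSO,PSO}

SC:no TSO:yes PSO:yes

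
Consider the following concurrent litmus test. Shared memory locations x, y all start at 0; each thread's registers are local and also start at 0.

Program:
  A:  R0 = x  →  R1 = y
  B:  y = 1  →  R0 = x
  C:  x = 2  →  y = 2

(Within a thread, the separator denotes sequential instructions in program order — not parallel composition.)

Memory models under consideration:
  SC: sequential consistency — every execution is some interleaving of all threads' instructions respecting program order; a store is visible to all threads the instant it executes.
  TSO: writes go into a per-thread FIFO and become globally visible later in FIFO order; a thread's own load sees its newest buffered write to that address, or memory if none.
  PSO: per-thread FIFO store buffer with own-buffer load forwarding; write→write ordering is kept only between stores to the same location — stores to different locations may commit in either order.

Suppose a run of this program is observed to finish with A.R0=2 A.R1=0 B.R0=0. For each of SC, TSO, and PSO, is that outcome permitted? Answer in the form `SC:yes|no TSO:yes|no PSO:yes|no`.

SC:no TSO:yes PSO:yes

outcome vector order: (A.R0,A.R1,B.R0)
[SC] allowed = {0/0/0; 0/0/2; 0/1/0; 0/1/2; 0/2/0; 0/2/2; 2/0/2; 2/1/0; 2/1/2; 2/2/0; 2/2/2}
[TSO] allowed = {0/0/0; 0/0/2; 0/1/0; 0/1/2; 0/2/0; 0/2/2; 2/0/0; 2/0/2; 2/1/0; 2/1/2; 2/2/0; 2/2/2}
[PSO] allowed = {0/0/0; 0/0/2; 0/1/0; 0/1/2; 0/2/0; 0/2/2; 2/0/0; 2/0/2; 2/1/0; 2/1/2; 2/2/0; 2/2/2}
target 2/0/0 ∈ {TSO,PSO}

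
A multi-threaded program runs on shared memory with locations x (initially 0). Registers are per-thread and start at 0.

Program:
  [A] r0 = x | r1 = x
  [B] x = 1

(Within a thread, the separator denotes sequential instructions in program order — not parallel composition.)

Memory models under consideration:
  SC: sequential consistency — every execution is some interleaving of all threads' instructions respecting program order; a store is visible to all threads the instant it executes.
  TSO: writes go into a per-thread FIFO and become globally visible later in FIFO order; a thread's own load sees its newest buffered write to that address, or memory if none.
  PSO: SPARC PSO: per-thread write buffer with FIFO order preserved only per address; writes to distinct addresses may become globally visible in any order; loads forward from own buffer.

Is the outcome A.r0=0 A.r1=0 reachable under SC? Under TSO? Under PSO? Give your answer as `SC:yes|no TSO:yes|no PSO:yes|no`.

outcome vector order: (A.r0,A.r1)
[SC] allowed = {(0,0); (0,1); (1,1)}
[TSO] allowed = {(0,0); (0,1); (1,1)}
[PSO] allowed = {(0,0); (0,1); (1,1)}
target (0,0) ∈ {SC,TSO,PSO}

SC:yes TSO:yes PSO:yes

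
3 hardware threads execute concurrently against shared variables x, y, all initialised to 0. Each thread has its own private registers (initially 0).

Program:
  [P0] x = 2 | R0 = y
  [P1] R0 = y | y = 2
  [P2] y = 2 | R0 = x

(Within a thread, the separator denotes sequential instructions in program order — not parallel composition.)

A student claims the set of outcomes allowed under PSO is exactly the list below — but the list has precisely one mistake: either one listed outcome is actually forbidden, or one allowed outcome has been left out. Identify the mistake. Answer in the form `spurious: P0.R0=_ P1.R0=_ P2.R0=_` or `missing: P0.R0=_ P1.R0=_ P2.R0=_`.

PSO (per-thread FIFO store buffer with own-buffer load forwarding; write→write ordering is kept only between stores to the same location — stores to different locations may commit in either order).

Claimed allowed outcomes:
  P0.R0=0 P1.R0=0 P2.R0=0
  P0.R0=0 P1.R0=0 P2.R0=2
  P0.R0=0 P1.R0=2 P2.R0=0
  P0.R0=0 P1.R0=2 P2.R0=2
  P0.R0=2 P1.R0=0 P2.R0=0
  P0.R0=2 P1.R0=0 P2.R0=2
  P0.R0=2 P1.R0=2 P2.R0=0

missing: P0.R0=2 P1.R0=2 P2.R0=2

outcome vector order: (P0.R0,P1.R0,P2.R0)
PSO: 8 outcomes — {(0,0,0), (0,0,2), (0,2,0), (0,2,2), (2,0,0), (2,0,2), (2,2,0), (2,2,2)}
PSO∖claimed = {(2,2,2)}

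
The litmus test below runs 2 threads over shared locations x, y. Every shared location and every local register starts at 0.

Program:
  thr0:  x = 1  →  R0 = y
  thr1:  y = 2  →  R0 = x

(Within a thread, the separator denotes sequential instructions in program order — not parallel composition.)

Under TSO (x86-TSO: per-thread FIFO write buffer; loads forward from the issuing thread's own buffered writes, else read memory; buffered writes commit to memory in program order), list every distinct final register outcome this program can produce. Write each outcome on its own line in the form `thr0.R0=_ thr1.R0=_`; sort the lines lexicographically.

outcome vector order: (thr0.R0,thr1.R0)
|TSO outcomes| = 4

thr0.R0=0 thr1.R0=0
thr0.R0=0 thr1.R0=1
thr0.R0=2 thr1.R0=0
thr0.R0=2 thr1.R0=1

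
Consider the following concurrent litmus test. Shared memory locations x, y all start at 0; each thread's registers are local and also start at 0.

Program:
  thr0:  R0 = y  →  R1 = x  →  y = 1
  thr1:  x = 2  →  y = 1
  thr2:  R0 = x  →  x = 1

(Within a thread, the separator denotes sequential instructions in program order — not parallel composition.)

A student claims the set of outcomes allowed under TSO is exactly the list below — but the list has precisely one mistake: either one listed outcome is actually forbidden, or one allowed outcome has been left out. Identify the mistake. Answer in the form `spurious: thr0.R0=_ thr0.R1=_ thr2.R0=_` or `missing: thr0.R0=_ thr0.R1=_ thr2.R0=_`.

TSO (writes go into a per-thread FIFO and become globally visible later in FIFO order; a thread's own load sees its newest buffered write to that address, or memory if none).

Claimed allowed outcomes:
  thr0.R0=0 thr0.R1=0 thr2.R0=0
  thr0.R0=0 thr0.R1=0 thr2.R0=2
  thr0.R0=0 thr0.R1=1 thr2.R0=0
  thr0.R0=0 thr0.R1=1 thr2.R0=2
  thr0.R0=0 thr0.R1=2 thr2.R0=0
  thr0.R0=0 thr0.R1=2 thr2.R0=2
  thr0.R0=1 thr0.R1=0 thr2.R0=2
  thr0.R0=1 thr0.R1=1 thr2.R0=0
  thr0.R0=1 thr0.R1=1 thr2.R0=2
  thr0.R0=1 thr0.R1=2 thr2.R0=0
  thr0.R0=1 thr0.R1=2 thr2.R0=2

outcome vector order: (thr0.R0,thr0.R1,thr2.R0)
TSO (10): 0/0/0; 0/0/2; 0/1/0; 0/1/2; 0/2/0; 0/2/2; 1/1/0; 1/1/2; 1/2/0; 1/2/2
claimed∖TSO = {1/0/2}

spurious: thr0.R0=1 thr0.R1=0 thr2.R0=2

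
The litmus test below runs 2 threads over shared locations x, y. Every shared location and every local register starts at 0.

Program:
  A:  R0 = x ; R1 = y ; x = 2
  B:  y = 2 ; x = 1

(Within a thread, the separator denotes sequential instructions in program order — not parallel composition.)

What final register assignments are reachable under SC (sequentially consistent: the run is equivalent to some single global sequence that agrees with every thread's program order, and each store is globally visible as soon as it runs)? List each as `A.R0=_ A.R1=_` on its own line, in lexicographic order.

A.R0=0 A.R1=0
A.R0=0 A.R1=2
A.R0=1 A.R1=2

outcome vector order: (A.R0,A.R1)
|SC outcomes| = 3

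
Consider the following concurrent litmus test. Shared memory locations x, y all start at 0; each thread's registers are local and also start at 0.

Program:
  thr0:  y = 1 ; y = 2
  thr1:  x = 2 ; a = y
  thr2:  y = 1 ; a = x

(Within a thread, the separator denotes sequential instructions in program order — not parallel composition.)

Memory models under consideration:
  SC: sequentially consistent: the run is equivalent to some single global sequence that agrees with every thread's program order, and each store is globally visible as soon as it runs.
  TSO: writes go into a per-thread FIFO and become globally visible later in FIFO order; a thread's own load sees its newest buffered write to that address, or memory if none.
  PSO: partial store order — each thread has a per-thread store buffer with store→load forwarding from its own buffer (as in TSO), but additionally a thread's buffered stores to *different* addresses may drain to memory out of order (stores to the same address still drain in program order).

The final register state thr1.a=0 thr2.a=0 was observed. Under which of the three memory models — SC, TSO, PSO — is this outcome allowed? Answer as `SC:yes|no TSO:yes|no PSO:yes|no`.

outcome vector order: (thr1.a,thr2.a)
SC (5): <0 2> <1 0> <1 2> <2 0> <2 2>
TSO (6): <0 0> <0 2> <1 0> <1 2> <2 0> <2 2>
PSO (6): <0 0> <0 2> <1 0> <1 2> <2 0> <2 2>
target <0 0> ∈ {TSO,PSO}

SC:no TSO:yes PSO:yes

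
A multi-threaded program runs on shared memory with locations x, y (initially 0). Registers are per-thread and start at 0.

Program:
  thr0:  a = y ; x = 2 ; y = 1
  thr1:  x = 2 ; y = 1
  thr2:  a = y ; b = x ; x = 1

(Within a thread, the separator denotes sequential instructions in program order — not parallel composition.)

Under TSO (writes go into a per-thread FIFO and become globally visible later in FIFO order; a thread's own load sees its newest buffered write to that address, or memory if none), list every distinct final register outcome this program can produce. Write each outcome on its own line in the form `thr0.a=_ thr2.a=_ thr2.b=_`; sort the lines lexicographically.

outcome vector order: (thr0.a,thr2.a,thr2.b)
|TSO outcomes| = 6

thr0.a=0 thr2.a=0 thr2.b=0
thr0.a=0 thr2.a=0 thr2.b=2
thr0.a=0 thr2.a=1 thr2.b=2
thr0.a=1 thr2.a=0 thr2.b=0
thr0.a=1 thr2.a=0 thr2.b=2
thr0.a=1 thr2.a=1 thr2.b=2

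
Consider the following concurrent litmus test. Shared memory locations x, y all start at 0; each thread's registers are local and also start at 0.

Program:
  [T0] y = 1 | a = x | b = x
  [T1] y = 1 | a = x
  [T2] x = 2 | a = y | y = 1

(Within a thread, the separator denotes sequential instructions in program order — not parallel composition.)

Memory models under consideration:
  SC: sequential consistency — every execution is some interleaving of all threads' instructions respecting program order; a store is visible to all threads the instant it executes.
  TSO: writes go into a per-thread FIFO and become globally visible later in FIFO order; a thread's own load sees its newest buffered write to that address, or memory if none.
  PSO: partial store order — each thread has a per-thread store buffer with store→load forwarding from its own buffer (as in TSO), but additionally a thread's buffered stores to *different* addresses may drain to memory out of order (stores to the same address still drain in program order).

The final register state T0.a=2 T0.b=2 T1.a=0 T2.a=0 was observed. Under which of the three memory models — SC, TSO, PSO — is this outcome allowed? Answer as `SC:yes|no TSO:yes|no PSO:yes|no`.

SC:no TSO:yes PSO:yes

outcome vector order: (T0.a,T0.b,T1.a,T2.a)
[SC] allowed = {0001 0021 0201 0221 2201 2220 2221}
[TSO] allowed = {0000 0001 0020 0021 0200 0201 0220 0221 2200 2201 2220 2221}
[PSO] allowed = {0000 0001 0020 0021 0200 0201 0220 0221 2200 2201 2220 2221}
target 2200 ∈ {TSO,PSO}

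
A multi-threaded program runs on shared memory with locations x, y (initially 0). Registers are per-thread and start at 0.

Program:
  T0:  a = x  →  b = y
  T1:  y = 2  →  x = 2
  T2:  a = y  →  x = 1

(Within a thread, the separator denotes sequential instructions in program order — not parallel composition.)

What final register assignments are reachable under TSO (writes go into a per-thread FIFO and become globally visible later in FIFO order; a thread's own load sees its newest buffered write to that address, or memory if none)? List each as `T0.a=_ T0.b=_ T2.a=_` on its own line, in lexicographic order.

outcome vector order: (T0.a,T0.b,T2.a)
|TSO outcomes| = 9

T0.a=0 T0.b=0 T2.a=0
T0.a=0 T0.b=0 T2.a=2
T0.a=0 T0.b=2 T2.a=0
T0.a=0 T0.b=2 T2.a=2
T0.a=1 T0.b=0 T2.a=0
T0.a=1 T0.b=2 T2.a=0
T0.a=1 T0.b=2 T2.a=2
T0.a=2 T0.b=2 T2.a=0
T0.a=2 T0.b=2 T2.a=2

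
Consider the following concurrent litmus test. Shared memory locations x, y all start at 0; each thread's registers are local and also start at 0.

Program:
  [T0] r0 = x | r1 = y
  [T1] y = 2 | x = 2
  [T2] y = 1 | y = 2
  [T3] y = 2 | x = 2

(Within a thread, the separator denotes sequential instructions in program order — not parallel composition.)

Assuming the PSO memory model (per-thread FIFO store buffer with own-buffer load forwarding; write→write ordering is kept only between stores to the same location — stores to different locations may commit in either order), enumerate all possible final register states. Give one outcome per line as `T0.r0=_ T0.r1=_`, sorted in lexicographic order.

T0.r0=0 T0.r1=0
T0.r0=0 T0.r1=1
T0.r0=0 T0.r1=2
T0.r0=2 T0.r1=0
T0.r0=2 T0.r1=1
T0.r0=2 T0.r1=2

outcome vector order: (T0.r0,T0.r1)
|PSO outcomes| = 6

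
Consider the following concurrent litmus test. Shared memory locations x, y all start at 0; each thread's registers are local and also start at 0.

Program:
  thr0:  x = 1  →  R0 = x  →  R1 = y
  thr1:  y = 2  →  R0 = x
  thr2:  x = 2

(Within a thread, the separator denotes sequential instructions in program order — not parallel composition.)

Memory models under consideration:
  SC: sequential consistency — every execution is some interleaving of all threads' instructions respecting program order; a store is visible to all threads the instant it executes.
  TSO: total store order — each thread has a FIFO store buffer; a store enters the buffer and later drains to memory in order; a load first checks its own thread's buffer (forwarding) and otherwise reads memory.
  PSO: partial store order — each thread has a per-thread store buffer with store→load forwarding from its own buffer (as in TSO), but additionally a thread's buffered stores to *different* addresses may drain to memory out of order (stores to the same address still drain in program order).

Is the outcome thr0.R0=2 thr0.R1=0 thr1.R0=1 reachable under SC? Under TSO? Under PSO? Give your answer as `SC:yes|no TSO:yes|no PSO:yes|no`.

SC:no TSO:yes PSO:yes

outcome vector order: (thr0.R0,thr0.R1,thr1.R0)
SC: 9 outcomes — {<1 0 1>; <1 0 2>; <1 2 0>; <1 2 1>; <1 2 2>; <2 0 2>; <2 2 0>; <2 2 1>; <2 2 2>}
TSO: 12 outcomes — {<1 0 0>; <1 0 1>; <1 0 2>; <1 2 0>; <1 2 1>; <1 2 2>; <2 0 0>; <2 0 1>; <2 0 2>; <2 2 0>; <2 2 1>; <2 2 2>}
PSO: 12 outcomes — {<1 0 0>; <1 0 1>; <1 0 2>; <1 2 0>; <1 2 1>; <1 2 2>; <2 0 0>; <2 0 1>; <2 0 2>; <2 2 0>; <2 2 1>; <2 2 2>}
target <2 0 1> ∈ {TSO,PSO}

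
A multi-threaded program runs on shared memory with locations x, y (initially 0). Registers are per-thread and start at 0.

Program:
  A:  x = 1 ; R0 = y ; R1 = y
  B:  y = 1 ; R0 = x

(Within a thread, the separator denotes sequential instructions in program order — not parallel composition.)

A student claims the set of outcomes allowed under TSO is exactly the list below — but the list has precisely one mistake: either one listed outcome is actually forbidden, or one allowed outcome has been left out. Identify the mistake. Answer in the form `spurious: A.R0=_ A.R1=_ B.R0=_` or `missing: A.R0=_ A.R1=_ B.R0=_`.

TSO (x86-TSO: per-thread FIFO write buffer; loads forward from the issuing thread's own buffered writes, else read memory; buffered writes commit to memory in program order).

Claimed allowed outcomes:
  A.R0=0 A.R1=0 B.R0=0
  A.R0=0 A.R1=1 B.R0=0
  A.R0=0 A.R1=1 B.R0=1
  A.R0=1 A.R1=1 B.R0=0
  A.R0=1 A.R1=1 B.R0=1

outcome vector order: (A.R0,A.R1,B.R0)
TSO (6): (0,0,0); (0,0,1); (0,1,0); (0,1,1); (1,1,0); (1,1,1)
TSO∖claimed = {(0,0,1)}

missing: A.R0=0 A.R1=0 B.R0=1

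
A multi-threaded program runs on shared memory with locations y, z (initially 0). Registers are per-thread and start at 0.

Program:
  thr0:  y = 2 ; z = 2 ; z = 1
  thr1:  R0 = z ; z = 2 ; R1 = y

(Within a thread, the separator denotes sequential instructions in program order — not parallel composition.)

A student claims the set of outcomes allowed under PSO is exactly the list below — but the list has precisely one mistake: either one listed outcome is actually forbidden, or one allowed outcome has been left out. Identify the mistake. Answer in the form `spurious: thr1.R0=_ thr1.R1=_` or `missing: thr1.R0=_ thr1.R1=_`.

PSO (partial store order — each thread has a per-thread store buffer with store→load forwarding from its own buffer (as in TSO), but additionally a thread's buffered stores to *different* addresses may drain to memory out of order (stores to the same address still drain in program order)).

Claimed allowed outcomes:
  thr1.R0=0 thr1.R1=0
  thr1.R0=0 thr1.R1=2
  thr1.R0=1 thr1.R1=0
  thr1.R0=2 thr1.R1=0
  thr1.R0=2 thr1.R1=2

outcome vector order: (thr1.R0,thr1.R1)
PSO (6): 0/0 0/2 1/0 1/2 2/0 2/2
PSO∖claimed = {1/2}

missing: thr1.R0=1 thr1.R1=2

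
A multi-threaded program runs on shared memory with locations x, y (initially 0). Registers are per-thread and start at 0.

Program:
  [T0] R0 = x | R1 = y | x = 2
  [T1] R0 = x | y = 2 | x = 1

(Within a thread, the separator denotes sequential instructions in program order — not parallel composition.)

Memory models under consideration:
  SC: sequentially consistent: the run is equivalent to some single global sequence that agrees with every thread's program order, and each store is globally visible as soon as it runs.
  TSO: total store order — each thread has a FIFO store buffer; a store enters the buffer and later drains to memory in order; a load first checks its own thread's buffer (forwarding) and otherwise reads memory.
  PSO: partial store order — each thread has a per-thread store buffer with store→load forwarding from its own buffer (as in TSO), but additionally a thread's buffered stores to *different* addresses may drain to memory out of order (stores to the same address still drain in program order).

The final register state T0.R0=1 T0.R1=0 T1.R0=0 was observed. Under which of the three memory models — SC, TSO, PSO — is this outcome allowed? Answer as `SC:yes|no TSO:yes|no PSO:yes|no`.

outcome vector order: (T0.R0,T0.R1,T1.R0)
[SC] allowed = {<0 0 0> <0 0 2> <0 2 0> <1 2 0>}
[TSO] allowed = {<0 0 0> <0 0 2> <0 2 0> <1 2 0>}
[PSO] allowed = {<0 0 0> <0 0 2> <0 2 0> <1 0 0> <1 2 0>}
target <1 0 0> ∈ {PSO}

SC:no TSO:no PSO:yes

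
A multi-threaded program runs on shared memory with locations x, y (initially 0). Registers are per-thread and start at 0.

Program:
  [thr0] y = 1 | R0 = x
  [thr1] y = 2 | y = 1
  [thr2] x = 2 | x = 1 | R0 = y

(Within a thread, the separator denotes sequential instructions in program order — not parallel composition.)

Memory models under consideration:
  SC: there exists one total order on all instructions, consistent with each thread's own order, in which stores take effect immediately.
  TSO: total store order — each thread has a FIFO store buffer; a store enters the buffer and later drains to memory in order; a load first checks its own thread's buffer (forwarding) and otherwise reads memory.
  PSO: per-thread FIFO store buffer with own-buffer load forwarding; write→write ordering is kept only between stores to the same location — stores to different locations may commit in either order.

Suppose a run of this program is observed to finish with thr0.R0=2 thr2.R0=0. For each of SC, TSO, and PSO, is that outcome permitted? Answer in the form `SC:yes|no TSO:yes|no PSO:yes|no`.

SC:no TSO:yes PSO:yes

outcome vector order: (thr0.R0,thr2.R0)
SC (7): <0 1>, <0 2>, <1 0>, <1 1>, <1 2>, <2 1>, <2 2>
TSO (9): <0 0>, <0 1>, <0 2>, <1 0>, <1 1>, <1 2>, <2 0>, <2 1>, <2 2>
PSO (9): <0 0>, <0 1>, <0 2>, <1 0>, <1 1>, <1 2>, <2 0>, <2 1>, <2 2>
target <2 0> ∈ {TSO,PSO}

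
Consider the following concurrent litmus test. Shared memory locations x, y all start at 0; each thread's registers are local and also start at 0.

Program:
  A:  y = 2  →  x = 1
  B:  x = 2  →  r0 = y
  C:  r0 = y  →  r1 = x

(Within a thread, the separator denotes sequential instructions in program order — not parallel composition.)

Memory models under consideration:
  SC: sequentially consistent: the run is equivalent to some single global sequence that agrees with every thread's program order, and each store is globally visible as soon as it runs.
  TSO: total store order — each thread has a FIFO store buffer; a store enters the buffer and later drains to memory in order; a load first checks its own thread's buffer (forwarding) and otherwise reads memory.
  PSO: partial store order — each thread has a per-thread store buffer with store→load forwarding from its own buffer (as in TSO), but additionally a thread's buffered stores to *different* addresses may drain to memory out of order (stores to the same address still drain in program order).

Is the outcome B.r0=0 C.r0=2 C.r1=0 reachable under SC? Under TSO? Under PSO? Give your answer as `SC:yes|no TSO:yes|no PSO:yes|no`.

outcome vector order: (B.r0,C.r0,C.r1)
[SC] allowed = {000; 001; 002; 021; 022; 200; 201; 202; 220; 221; 222}
[TSO] allowed = {000; 001; 002; 020; 021; 022; 200; 201; 202; 220; 221; 222}
[PSO] allowed = {000; 001; 002; 020; 021; 022; 200; 201; 202; 220; 221; 222}
target 020 ∈ {TSO,PSO}

SC:no TSO:yes PSO:yes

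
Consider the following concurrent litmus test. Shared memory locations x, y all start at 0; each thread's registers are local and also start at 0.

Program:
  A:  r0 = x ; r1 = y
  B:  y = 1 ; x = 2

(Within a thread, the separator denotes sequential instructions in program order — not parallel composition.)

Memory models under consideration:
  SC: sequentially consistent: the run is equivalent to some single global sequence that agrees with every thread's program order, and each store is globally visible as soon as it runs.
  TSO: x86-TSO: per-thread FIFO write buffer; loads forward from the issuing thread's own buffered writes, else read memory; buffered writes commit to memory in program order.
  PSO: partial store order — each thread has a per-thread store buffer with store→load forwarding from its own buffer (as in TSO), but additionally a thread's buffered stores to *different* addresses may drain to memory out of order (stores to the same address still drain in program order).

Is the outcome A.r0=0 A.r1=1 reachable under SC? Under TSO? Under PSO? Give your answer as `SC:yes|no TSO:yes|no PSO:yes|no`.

outcome vector order: (A.r0,A.r1)
under SC → 0/0, 0/1, 2/1
under TSO → 0/0, 0/1, 2/1
under PSO → 0/0, 0/1, 2/0, 2/1
target 0/1 ∈ {SC,TSO,PSO}

SC:yes TSO:yes PSO:yes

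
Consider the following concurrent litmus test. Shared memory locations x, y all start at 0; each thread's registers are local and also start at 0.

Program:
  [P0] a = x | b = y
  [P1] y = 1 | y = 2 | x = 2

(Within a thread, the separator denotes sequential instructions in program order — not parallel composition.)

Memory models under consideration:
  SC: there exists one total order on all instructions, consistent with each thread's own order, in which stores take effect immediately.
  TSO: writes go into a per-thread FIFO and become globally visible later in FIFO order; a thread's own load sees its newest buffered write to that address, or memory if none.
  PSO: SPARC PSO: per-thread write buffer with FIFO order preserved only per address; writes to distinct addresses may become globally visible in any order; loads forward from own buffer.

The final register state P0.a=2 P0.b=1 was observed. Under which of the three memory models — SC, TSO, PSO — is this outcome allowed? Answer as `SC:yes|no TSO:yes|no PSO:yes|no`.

outcome vector order: (P0.a,P0.b)
[SC] allowed = {<0 0>; <0 1>; <0 2>; <2 2>}
[TSO] allowed = {<0 0>; <0 1>; <0 2>; <2 2>}
[PSO] allowed = {<0 0>; <0 1>; <0 2>; <2 0>; <2 1>; <2 2>}
target <2 1> ∈ {PSO}

SC:no TSO:no PSO:yes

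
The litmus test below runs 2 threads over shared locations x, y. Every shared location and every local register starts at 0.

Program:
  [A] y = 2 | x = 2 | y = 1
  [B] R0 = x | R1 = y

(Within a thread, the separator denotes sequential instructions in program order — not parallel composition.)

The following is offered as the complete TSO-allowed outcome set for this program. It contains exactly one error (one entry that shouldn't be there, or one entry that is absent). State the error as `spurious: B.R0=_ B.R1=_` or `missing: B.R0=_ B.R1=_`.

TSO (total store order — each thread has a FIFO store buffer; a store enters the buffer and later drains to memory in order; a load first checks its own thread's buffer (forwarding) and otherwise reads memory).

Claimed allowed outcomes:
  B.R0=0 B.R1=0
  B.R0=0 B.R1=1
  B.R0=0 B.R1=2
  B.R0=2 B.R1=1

missing: B.R0=2 B.R1=2

outcome vector order: (B.R0,B.R1)
TSO: 5 outcomes — {<0 0>, <0 1>, <0 2>, <2 1>, <2 2>}
TSO∖claimed = {<2 2>}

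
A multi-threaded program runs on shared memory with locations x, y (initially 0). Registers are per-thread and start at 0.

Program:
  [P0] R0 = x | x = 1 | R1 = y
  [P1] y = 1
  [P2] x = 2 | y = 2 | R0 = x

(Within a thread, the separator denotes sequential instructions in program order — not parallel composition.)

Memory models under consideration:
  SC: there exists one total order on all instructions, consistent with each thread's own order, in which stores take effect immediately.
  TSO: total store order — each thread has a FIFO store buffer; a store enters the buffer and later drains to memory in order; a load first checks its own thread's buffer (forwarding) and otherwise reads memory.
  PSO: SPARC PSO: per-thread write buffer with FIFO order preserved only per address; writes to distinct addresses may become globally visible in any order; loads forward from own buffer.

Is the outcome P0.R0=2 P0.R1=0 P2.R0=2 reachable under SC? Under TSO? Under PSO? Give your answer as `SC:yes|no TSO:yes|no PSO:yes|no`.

SC:no TSO:yes PSO:yes

outcome vector order: (P0.R0,P0.R1,P2.R0)
SC (11): (0,0,1), (0,0,2), (0,1,1), (0,1,2), (0,2,1), (0,2,2), (2,0,1), (2,1,1), (2,1,2), (2,2,1), (2,2,2)
TSO (12): (0,0,1), (0,0,2), (0,1,1), (0,1,2), (0,2,1), (0,2,2), (2,0,1), (2,0,2), (2,1,1), (2,1,2), (2,2,1), (2,2,2)
PSO (12): (0,0,1), (0,0,2), (0,1,1), (0,1,2), (0,2,1), (0,2,2), (2,0,1), (2,0,2), (2,1,1), (2,1,2), (2,2,1), (2,2,2)
target (2,0,2) ∈ {TSO,PSO}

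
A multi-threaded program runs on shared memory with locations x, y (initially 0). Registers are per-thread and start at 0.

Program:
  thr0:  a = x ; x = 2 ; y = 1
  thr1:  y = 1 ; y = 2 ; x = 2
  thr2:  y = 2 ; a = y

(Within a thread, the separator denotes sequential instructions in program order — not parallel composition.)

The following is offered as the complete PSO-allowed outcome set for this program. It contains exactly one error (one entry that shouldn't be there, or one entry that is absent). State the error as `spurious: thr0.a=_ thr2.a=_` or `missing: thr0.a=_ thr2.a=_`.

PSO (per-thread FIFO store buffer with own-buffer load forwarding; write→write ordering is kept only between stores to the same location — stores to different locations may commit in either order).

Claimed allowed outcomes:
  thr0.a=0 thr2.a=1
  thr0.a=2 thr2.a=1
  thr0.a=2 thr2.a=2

missing: thr0.a=0 thr2.a=2

outcome vector order: (thr0.a,thr2.a)
under PSO → 01 02 21 22
PSO∖claimed = {02}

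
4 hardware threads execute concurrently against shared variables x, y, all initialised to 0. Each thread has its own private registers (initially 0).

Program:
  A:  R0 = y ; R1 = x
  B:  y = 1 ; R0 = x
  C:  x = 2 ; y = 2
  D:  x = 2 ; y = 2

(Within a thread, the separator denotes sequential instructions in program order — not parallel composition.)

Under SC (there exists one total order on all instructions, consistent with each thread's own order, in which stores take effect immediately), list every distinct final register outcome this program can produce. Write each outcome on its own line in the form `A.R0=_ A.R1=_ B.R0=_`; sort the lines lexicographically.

A.R0=0 A.R1=0 B.R0=0
A.R0=0 A.R1=0 B.R0=2
A.R0=0 A.R1=2 B.R0=0
A.R0=0 A.R1=2 B.R0=2
A.R0=1 A.R1=0 B.R0=0
A.R0=1 A.R1=0 B.R0=2
A.R0=1 A.R1=2 B.R0=0
A.R0=1 A.R1=2 B.R0=2
A.R0=2 A.R1=2 B.R0=0
A.R0=2 A.R1=2 B.R0=2

outcome vector order: (A.R0,A.R1,B.R0)
|SC outcomes| = 10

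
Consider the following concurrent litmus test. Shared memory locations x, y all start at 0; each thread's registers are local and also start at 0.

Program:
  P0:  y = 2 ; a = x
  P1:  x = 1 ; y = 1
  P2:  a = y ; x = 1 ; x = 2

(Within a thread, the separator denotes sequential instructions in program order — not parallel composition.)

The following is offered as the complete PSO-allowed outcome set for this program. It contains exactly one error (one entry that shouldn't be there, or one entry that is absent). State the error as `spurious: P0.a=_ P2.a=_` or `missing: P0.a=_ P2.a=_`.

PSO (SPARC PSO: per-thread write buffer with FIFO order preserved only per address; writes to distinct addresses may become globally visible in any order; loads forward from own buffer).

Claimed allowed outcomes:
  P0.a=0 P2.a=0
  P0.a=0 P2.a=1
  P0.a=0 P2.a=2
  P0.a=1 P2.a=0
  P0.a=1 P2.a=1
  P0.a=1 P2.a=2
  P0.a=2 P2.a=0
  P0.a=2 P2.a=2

outcome vector order: (P0.a,P2.a)
PSO: 9 outcomes — {0/0; 0/1; 0/2; 1/0; 1/1; 1/2; 2/0; 2/1; 2/2}
PSO∖claimed = {2/1}

missing: P0.a=2 P2.a=1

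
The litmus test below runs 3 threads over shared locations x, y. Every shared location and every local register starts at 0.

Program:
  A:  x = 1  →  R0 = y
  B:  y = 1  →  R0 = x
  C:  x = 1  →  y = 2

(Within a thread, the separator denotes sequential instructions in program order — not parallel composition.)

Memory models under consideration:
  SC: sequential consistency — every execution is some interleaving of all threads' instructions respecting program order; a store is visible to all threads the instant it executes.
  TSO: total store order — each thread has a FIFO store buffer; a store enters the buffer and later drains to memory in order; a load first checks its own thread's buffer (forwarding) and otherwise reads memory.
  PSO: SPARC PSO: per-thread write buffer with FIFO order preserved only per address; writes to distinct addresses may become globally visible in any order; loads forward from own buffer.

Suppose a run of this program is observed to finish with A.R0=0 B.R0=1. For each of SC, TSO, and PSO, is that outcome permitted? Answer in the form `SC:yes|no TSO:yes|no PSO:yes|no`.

outcome vector order: (A.R0,B.R0)
SC (5): 0/1; 1/0; 1/1; 2/0; 2/1
TSO (6): 0/0; 0/1; 1/0; 1/1; 2/0; 2/1
PSO (6): 0/0; 0/1; 1/0; 1/1; 2/0; 2/1
target 0/1 ∈ {SC,TSO,PSO}

SC:yes TSO:yes PSO:yes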